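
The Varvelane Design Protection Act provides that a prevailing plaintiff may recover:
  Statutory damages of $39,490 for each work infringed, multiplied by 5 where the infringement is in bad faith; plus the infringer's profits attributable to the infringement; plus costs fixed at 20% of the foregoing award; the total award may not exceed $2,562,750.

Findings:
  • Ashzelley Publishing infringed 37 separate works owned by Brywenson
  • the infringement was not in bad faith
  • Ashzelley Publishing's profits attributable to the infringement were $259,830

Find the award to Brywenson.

$2,065,152

Statutory damages: 37 × $39,490 = $1,461,130
Infringement not in bad faith: no ×5 enhancement.
Combined award: $1,461,130 + $259,830 = $1,720,960
Costs: 20% of $1,720,960 = $344,192
Award plus costs: $1,720,960 + $344,192 = $2,065,152
Cap at $2,562,750: $2,065,152 is within the cap, no reduction.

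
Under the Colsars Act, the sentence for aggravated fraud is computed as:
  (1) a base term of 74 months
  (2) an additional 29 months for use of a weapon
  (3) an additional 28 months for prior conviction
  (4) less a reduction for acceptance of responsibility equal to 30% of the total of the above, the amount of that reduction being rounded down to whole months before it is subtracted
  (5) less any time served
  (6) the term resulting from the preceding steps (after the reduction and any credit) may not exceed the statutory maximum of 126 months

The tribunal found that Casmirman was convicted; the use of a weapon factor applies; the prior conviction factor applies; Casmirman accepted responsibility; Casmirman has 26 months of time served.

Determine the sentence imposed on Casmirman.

66 months

Use of a weapon enhancement: +29 months
Prior conviction enhancement: +28 months
Adjusted term: 74 months + 29 months + 28 months = 131 months
Acceptance of responsibility reduction: 30% of 131 months = 39 months (rounded down)
After reduction: 131 − 39 = 92 months
Less time served: 92 months − 26 months = 66 months
Cap at 126 months: 66 months is within the cap, no reduction.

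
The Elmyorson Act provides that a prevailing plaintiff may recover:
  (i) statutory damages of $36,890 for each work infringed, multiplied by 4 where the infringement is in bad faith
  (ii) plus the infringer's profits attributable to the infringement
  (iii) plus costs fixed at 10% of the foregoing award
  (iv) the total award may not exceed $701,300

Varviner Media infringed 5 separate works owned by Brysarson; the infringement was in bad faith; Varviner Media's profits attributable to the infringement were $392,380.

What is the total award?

$701,300

Statutory damages: 5 × $36,890 = $184,450
Multiplied by 4: 4 × $184,450 = $737,800
Combined award: $737,800 + $392,380 = $1,130,180
Costs: 10% of $1,130,180 = $113,018
Award plus costs: $1,130,180 + $113,018 = $1,243,198
Cap at $701,300: $1,243,198 exceeds the cap → $701,300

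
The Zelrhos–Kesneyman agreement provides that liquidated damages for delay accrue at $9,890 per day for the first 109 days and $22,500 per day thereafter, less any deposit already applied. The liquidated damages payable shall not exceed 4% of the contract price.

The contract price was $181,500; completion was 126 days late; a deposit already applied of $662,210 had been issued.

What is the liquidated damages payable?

First 109 days: 109 × $9,890 = $1,078,010
Remaining days: (126 − 109) × $22,500 = $382,500
Accrued per-day damages: $1,078,010 + $382,500 = $1,460,510
Less deposit already applied: $1,460,510 − $662,210 = $798,300
Cap: 4% of $181,500 = $7,260
Cap at $7,260: $798,300 exceeds the cap → $7,260

$7,260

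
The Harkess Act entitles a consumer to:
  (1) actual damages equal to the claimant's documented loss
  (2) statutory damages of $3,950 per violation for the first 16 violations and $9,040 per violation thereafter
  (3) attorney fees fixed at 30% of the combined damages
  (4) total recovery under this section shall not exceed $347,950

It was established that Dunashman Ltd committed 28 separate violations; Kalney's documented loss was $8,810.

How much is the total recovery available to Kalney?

$234,637

First 16 violations: 16 × $3,950 = $63,200
Remaining violations: (28 − 16) × $9,040 = $108,480
Statutory damages: $63,200 + $108,480 = $171,680
Combined damages: $8,810 + $171,680 = $180,490
Attorney fees: 30% of $180,490 = $54,147
Total before cap: $180,490 + $54,147 = $234,637
Cap at $347,950: $234,637 is within the cap, no reduction.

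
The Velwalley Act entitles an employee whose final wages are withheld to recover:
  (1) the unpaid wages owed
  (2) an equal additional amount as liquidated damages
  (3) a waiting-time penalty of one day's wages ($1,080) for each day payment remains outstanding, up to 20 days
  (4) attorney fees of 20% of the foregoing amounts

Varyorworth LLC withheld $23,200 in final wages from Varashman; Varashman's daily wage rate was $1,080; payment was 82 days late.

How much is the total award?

Liquidated damages (equal amount): $23,200
Penalty days: min(82, 20) = 20
Waiting-time penalty: 20 × $1,080 = $21,600
Subtotal: $23,200 + $23,200 + $21,600 = $68,000
Attorney fees: 20% of $68,000 = $13,600
Total award: $68,000 + $13,600 = $81,600

Total award: $81,600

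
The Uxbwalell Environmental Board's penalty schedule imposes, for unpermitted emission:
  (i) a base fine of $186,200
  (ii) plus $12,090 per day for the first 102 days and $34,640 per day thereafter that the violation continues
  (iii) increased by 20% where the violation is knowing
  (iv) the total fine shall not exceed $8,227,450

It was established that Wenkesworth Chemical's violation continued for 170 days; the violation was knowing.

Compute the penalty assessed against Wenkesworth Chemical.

First 102 days: 102 × $12,090 = $1,233,180
Remaining days: (170 − 102) × $34,640 = $2,355,520
Per-day component: $1,233,180 + $2,355,520 = $3,588,700
Base plus per-day: $186,200 + $3,588,700 = $3,774,900
Enhancement: 20% of $3,774,900 = $754,980
Enhanced fine: $3,774,900 + $754,980 = $4,529,880
Cap at $8,227,450: $4,529,880 is within the cap, no reduction.

$4,529,880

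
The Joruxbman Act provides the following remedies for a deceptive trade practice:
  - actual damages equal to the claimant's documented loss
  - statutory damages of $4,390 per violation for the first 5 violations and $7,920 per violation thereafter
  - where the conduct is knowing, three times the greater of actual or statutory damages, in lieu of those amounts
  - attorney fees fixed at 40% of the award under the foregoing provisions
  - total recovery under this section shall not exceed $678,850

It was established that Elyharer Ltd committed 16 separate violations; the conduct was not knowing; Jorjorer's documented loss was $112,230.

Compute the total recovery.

$309,820

First 5 violations: 5 × $4,390 = $21,950
Remaining violations: (16 − 5) × $7,920 = $87,120
Statutory damages: $21,950 + $87,120 = $109,070
Conduct not knowing: the in-lieu enhancement does not apply.
Actual plus statutory damages: $112,230 + $109,070 = $221,300
Attorney fees: 40% of $221,300 = $88,520
Total before cap: $221,300 + $88,520 = $309,820
Cap at $678,850: $309,820 is within the cap, no reduction.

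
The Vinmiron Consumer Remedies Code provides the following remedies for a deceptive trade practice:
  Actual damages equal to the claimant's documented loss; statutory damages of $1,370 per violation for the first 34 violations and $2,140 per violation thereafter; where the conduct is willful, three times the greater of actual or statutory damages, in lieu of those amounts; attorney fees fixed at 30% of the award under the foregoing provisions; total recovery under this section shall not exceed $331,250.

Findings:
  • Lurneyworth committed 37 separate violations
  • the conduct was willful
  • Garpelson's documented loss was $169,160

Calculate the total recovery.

First 34 violations: 34 × $1,370 = $46,580
Remaining violations: (37 − 34) × $2,140 = $6,420
Statutory damages: $46,580 + $6,420 = $53,000
Greater of actual damages ($169,160) or statutory damages ($53,000): $169,160
Trebled: 3 × $169,160 = $507,480
Attorney fees: 30% of $507,480 = $152,244
Total before cap: $507,480 + $152,244 = $659,724
Cap at $331,250: $659,724 exceeds the cap → $331,250

$331,250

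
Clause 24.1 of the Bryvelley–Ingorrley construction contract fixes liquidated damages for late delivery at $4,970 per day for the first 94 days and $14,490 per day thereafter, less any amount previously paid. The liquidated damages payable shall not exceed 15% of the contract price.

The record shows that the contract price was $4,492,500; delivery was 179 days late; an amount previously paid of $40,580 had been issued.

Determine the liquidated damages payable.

$673,875

First 94 days: 94 × $4,970 = $467,180
Remaining days: (179 − 94) × $14,490 = $1,231,650
Accrued per-day damages: $467,180 + $1,231,650 = $1,698,830
Less amount previously paid: $1,698,830 − $40,580 = $1,658,250
Cap: 15% of $4,492,500 = $673,875
Cap at $673,875: $1,658,250 exceeds the cap → $673,875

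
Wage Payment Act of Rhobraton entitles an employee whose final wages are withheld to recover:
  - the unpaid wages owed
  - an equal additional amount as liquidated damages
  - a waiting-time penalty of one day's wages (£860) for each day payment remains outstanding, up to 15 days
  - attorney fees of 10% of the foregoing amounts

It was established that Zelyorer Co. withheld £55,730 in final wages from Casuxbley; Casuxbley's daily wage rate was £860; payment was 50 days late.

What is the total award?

Liquidated damages (equal amount): £55,730
Penalty days: min(50, 15) = 15
Waiting-time penalty: 15 × £860 = £12,900
Subtotal: £55,730 + £55,730 + £12,900 = £124,360
Attorney fees: 10% of £124,360 = £12,436
Total award: £124,360 + £12,436 = £136,796

£136,796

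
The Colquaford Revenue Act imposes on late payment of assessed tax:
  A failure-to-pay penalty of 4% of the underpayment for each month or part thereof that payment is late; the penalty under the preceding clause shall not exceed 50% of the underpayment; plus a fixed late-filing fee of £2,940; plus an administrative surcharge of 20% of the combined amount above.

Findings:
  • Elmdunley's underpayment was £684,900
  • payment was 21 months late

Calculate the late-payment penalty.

Accrued rate: 4% × 21 = 84%, capped at 50% → 50%
Failure-to-pay penalty: 50% of £684,900 = £342,450
Penalty before surcharge: £342,450 + £2,940 = £345,390
Administrative surcharge: 20% of £345,390 = £69,078
Total penalty: £345,390 + £69,078 = £414,468

£414,468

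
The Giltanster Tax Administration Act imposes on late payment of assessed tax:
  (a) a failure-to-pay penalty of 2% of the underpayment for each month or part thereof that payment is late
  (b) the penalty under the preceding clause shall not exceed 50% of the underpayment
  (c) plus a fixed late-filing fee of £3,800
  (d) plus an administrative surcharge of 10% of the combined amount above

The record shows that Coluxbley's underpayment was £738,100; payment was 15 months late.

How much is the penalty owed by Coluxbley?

Penalty: £247,753

Accrued rate: 2% × 15 = 30%, capped at 50% → 30%
Failure-to-pay penalty: 30% of £738,100 = £221,430
Penalty before surcharge: £221,430 + £3,800 = £225,230
Administrative surcharge: 10% of £225,230 = £22,523
Total penalty: £225,230 + £22,523 = £247,753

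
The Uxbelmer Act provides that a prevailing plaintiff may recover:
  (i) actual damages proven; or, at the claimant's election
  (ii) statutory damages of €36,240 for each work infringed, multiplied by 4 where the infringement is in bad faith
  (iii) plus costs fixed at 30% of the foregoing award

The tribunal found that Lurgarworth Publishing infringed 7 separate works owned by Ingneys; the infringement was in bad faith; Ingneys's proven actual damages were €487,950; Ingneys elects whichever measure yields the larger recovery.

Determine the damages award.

€1,319,136

Statutory damages: 7 × €36,240 = €253,680
Multiplied by 4: 4 × €253,680 = €1,014,720
Greater of actual damages (€487,950) or enhanced statutory damages (€1,014,720): €1,014,720
Costs: 30% of €1,014,720 = €304,416
Award plus costs: €1,014,720 + €304,416 = €1,319,136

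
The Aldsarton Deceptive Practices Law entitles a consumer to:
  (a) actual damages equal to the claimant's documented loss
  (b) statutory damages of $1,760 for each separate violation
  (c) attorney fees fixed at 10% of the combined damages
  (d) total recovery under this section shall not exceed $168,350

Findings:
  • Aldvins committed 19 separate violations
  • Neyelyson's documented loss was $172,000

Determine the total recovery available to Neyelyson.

$168,350

Statutory damages: 19 × $1,760 = $33,440
Combined damages: $172,000 + $33,440 = $205,440
Attorney fees: 10% of $205,440 = $20,544
Total before cap: $205,440 + $20,544 = $225,984
Cap at $168,350: $225,984 exceeds the cap → $168,350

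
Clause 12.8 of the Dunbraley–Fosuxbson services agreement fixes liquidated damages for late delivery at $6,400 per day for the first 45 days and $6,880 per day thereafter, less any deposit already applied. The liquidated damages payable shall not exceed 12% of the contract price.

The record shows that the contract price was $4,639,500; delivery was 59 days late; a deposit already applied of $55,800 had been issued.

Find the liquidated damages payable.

First 45 days: 45 × $6,400 = $288,000
Remaining days: (59 − 45) × $6,880 = $96,320
Accrued per-day damages: $288,000 + $96,320 = $384,320
Less deposit already applied: $384,320 − $55,800 = $328,520
Cap: 12% of $4,639,500 = $556,740
Cap at $556,740: $328,520 is within the cap, no reduction.

Liquidated damages: $328,520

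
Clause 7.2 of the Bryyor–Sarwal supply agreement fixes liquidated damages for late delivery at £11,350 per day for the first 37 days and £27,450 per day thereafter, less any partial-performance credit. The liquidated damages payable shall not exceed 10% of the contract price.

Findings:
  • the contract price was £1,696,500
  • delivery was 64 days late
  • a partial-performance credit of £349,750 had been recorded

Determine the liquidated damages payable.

Liquidated damages: £169,650

First 37 days: 37 × £11,350 = £419,950
Remaining days: (64 − 37) × £27,450 = £741,150
Accrued per-day damages: £419,950 + £741,150 = £1,161,100
Less partial-performance credit: £1,161,100 − £349,750 = £811,350
Cap: 10% of £1,696,500 = £169,650
Cap at £169,650: £811,350 exceeds the cap → £169,650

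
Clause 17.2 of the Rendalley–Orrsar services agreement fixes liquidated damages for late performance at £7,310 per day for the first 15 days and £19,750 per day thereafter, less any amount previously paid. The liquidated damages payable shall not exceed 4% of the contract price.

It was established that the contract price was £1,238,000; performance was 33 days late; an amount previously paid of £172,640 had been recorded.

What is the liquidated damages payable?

First 15 days: 15 × £7,310 = £109,650
Remaining days: (33 − 15) × £19,750 = £355,500
Accrued per-day damages: £109,650 + £355,500 = £465,150
Less amount previously paid: £465,150 − £172,640 = £292,510
Cap: 4% of £1,238,000 = £49,520
Cap at £49,520: £292,510 exceeds the cap → £49,520

Liquidated damages: £49,520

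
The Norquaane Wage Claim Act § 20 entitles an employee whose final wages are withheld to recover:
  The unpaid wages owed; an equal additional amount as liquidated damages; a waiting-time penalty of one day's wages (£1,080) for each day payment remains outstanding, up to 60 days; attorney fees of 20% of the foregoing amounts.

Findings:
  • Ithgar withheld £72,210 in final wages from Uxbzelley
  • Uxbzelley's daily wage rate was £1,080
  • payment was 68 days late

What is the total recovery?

£251,064

Liquidated damages (equal amount): £72,210
Penalty days: min(68, 60) = 60
Waiting-time penalty: 60 × £1,080 = £64,800
Subtotal: £72,210 + £72,210 + £64,800 = £209,220
Attorney fees: 20% of £209,220 = £41,844
Total award: £209,220 + £41,844 = £251,064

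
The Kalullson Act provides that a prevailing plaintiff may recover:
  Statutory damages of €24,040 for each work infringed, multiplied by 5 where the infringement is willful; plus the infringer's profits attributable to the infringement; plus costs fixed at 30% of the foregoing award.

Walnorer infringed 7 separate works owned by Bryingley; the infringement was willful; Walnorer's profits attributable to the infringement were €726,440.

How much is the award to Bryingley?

€2,038,192

Statutory damages: 7 × €24,040 = €168,280
Multiplied by 5: 5 × €168,280 = €841,400
Combined award: €841,400 + €726,440 = €1,567,840
Costs: 30% of €1,567,840 = €470,352
Award plus costs: €1,567,840 + €470,352 = €2,038,192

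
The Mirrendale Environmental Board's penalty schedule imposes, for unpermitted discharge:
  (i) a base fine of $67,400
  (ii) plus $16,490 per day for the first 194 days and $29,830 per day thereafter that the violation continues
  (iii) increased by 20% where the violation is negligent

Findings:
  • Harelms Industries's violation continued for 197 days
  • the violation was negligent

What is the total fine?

$4,027,140

First 194 days: 194 × $16,490 = $3,199,060
Remaining days: (197 − 194) × $29,830 = $89,490
Per-day component: $3,199,060 + $89,490 = $3,288,550
Base plus per-day: $67,400 + $3,288,550 = $3,355,950
Enhancement: 20% of $3,355,950 = $671,190
Enhanced fine: $3,355,950 + $671,190 = $4,027,140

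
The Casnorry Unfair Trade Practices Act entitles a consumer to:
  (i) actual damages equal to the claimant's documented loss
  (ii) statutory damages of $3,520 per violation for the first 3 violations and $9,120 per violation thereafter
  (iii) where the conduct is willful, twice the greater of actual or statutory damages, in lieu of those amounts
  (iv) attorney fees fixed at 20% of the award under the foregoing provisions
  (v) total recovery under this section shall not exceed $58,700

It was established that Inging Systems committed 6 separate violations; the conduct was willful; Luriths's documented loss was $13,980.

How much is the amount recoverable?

Total recovery: $58,700

First 3 violations: 3 × $3,520 = $10,560
Remaining violations: (6 − 3) × $9,120 = $27,360
Statutory damages: $10,560 + $27,360 = $37,920
Greater of actual damages ($13,980) or statutory damages ($37,920): $37,920
Doubled: 2 × $37,920 = $75,840
Attorney fees: 20% of $75,840 = $15,168
Total before cap: $75,840 + $15,168 = $91,008
Cap at $58,700: $91,008 exceeds the cap → $58,700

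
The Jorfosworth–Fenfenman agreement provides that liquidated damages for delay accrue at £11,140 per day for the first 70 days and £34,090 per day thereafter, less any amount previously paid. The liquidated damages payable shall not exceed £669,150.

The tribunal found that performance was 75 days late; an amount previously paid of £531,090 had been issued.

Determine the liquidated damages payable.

First 70 days: 70 × £11,140 = £779,800
Remaining days: (75 − 70) × £34,090 = £170,450
Accrued per-day damages: £779,800 + £170,450 = £950,250
Less amount previously paid: £950,250 − £531,090 = £419,160
Cap at £669,150: £419,160 is within the cap, no reduction.

£419,160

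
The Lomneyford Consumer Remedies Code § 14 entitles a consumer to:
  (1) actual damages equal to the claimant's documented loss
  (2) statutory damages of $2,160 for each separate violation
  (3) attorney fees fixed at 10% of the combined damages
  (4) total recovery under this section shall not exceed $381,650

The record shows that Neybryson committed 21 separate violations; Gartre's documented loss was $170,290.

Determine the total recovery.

Statutory damages: 21 × $2,160 = $45,360
Combined damages: $170,290 + $45,360 = $215,650
Attorney fees: 10% of $215,650 = $21,565
Total before cap: $215,650 + $21,565 = $237,215
Cap at $381,650: $237,215 is within the cap, no reduction.

$237,215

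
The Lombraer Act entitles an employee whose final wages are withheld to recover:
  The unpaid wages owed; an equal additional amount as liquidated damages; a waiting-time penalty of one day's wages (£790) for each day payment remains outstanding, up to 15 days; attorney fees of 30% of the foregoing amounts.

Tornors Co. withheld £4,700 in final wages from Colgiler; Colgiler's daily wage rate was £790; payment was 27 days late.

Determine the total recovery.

£27,625

Liquidated damages (equal amount): £4,700
Penalty days: min(27, 15) = 15
Waiting-time penalty: 15 × £790 = £11,850
Subtotal: £4,700 + £4,700 + £11,850 = £21,250
Attorney fees: 30% of £21,250 = £6,375
Total award: £21,250 + £6,375 = £27,625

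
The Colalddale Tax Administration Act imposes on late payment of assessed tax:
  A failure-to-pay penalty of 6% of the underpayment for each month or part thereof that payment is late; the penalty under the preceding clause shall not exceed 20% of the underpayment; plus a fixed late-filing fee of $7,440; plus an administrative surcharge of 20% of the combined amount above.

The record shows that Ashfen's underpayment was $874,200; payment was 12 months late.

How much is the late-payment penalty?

$218,736

Accrued rate: 6% × 12 = 72%, capped at 20% → 20%
Failure-to-pay penalty: 20% of $874,200 = $174,840
Penalty before surcharge: $174,840 + $7,440 = $182,280
Administrative surcharge: 20% of $182,280 = $36,456
Total penalty: $182,280 + $36,456 = $218,736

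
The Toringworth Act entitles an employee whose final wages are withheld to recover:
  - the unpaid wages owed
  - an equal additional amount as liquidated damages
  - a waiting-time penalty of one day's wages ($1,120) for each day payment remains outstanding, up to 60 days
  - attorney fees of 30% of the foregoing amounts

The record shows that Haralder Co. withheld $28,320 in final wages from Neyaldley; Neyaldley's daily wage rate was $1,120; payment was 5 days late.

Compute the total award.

$80,912

Liquidated damages (equal amount): $28,320
Penalty days: min(5, 60) = 5
Waiting-time penalty: 5 × $1,120 = $5,600
Subtotal: $28,320 + $28,320 + $5,600 = $62,240
Attorney fees: 30% of $62,240 = $18,672
Total award: $62,240 + $18,672 = $80,912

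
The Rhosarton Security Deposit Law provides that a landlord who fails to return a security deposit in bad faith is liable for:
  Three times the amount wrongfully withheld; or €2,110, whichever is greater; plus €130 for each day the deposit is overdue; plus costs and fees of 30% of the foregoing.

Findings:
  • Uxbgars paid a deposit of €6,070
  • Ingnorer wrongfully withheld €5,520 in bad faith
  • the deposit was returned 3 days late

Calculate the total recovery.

€22,035

Trebled: 3 × €5,520 = €16,560
Minimum €2,110: €16,560 meets the minimum, no increase.
Late-return penalty: 3 × €130 = €390
Damages plus late penalty: €16,560 + €390 = €16,950
Costs and fees: 30% of €16,950 = €5,085
Total recovery: €16,950 + €5,085 = €22,035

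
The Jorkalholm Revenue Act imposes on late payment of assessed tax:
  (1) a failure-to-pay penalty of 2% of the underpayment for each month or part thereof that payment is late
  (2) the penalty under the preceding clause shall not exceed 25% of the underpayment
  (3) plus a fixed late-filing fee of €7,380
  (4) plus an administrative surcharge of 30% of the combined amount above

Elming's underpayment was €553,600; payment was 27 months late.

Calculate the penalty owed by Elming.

Accrued rate: 2% × 27 = 54%, capped at 25% → 25%
Failure-to-pay penalty: 25% of €553,600 = €138,400
Penalty before surcharge: €138,400 + €7,380 = €145,780
Administrative surcharge: 30% of €145,780 = €43,734
Total penalty: €145,780 + €43,734 = €189,514

€189,514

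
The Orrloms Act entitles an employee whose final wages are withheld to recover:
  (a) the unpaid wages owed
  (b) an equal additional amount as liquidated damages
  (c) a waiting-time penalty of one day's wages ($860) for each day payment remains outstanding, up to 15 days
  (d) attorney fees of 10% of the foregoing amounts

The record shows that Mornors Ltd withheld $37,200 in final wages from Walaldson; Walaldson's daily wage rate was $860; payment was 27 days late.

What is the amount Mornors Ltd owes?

$96,030

Liquidated damages (equal amount): $37,200
Penalty days: min(27, 15) = 15
Waiting-time penalty: 15 × $860 = $12,900
Subtotal: $37,200 + $37,200 + $12,900 = $87,300
Attorney fees: 10% of $87,300 = $8,730
Total award: $87,300 + $8,730 = $96,030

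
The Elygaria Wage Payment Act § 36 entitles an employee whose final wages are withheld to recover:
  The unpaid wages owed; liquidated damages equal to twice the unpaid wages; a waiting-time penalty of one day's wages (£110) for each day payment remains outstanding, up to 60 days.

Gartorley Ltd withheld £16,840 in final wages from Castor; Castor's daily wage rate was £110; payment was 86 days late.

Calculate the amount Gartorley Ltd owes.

Doubled: 2 × £16,840 = £33,680
Penalty days: min(86, 60) = 60
Waiting-time penalty: 60 × £110 = £6,600
Total award: £16,840 + £33,680 + £6,600 = £57,120

Total award: £57,120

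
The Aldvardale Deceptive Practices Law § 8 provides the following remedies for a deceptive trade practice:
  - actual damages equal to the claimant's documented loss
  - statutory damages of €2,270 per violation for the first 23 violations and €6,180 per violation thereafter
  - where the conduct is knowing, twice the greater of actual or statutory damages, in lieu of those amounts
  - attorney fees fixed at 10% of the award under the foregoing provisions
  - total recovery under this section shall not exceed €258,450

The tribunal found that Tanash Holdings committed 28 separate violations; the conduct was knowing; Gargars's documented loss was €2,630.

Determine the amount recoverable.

First 23 violations: 23 × €2,270 = €52,210
Remaining violations: (28 − 23) × €6,180 = €30,900
Statutory damages: €52,210 + €30,900 = €83,110
Greater of actual damages (€2,630) or statutory damages (€83,110): €83,110
Doubled: 2 × €83,110 = €166,220
Attorney fees: 10% of €166,220 = €16,622
Total before cap: €166,220 + €16,622 = €182,842
Cap at €258,450: €182,842 is within the cap, no reduction.

Total recovery: €182,842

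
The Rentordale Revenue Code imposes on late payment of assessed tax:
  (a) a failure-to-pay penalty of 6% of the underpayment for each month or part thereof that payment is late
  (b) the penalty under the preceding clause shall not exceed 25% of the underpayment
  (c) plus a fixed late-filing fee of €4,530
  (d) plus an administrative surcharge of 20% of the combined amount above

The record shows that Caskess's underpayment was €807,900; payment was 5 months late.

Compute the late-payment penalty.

Accrued rate: 6% × 5 = 30%, capped at 25% → 25%
Failure-to-pay penalty: 25% of €807,900 = €201,975
Penalty before surcharge: €201,975 + €4,530 = €206,505
Administrative surcharge: 20% of €206,505 = €41,301
Total penalty: €206,505 + €41,301 = €247,806

€247,806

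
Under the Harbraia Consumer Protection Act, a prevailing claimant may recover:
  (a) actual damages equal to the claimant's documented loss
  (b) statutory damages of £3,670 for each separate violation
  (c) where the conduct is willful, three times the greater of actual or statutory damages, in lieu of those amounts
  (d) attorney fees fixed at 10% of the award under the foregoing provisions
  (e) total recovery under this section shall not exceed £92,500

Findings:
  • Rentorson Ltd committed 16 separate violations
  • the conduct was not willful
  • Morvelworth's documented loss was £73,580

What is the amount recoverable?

Statutory damages: 16 × £3,670 = £58,720
Conduct not willful: the in-lieu enhancement does not apply.
Actual plus statutory damages: £73,580 + £58,720 = £132,300
Attorney fees: 10% of £132,300 = £13,230
Total before cap: £132,300 + £13,230 = £145,530
Cap at £92,500: £145,530 exceeds the cap → £92,500

£92,500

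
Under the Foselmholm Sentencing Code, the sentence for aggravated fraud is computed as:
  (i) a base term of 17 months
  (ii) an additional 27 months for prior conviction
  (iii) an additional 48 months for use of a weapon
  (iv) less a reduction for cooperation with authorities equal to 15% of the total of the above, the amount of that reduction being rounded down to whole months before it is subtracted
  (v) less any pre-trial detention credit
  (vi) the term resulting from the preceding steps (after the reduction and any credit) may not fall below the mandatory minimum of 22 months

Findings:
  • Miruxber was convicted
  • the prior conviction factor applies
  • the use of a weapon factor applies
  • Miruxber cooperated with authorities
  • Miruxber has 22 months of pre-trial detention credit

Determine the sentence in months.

57 months

Prior conviction enhancement: +27 months
Use of a weapon enhancement: +48 months
Adjusted term: 17 months + 27 months + 48 months = 92 months
Cooperation with authorities reduction: 15% of 92 months = 13 months (rounded down)
After reduction: 92 − 13 = 79 months
Less pre-trial detention credit: 79 months − 22 months = 57 months
Minimum 22 months: 57 months meets the minimum, no increase.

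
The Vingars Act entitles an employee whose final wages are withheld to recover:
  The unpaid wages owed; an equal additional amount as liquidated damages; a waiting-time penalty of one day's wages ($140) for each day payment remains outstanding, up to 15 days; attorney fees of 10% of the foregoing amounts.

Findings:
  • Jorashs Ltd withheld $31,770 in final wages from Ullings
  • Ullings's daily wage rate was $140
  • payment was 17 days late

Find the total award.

Liquidated damages (equal amount): $31,770
Penalty days: min(17, 15) = 15
Waiting-time penalty: 15 × $140 = $2,100
Subtotal: $31,770 + $31,770 + $2,100 = $65,640
Attorney fees: 10% of $65,640 = $6,564
Total award: $65,640 + $6,564 = $72,204

Total award: $72,204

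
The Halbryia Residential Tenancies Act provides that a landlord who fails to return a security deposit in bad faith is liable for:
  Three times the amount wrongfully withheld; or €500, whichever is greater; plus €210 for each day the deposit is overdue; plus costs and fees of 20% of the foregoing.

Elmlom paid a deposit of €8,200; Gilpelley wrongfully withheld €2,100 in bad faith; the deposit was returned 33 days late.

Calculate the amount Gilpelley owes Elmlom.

Trebled: 3 × €2,100 = €6,300
Minimum €500: €6,300 meets the minimum, no increase.
Late-return penalty: 33 × €210 = €6,930
Damages plus late penalty: €6,300 + €6,930 = €13,230
Costs and fees: 20% of €13,230 = €2,646
Total recovery: €13,230 + €2,646 = €15,876

€15,876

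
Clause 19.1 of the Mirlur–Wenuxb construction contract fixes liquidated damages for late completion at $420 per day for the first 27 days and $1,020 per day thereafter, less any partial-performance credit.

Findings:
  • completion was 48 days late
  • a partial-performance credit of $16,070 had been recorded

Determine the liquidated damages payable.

$16,690

First 27 days: 27 × $420 = $11,340
Remaining days: (48 − 27) × $1,020 = $21,420
Accrued per-day damages: $11,340 + $21,420 = $32,760
Less partial-performance credit: $32,760 − $16,070 = $16,690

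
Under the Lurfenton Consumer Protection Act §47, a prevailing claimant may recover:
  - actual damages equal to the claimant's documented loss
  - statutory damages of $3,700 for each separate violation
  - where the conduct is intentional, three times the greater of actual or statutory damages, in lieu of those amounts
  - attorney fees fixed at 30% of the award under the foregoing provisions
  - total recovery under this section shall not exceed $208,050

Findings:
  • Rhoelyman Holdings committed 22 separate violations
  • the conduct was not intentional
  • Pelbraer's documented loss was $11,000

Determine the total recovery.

Statutory damages: 22 × $3,700 = $81,400
Conduct not intentional: the in-lieu enhancement does not apply.
Actual plus statutory damages: $11,000 + $81,400 = $92,400
Attorney fees: 30% of $92,400 = $27,720
Total before cap: $92,400 + $27,720 = $120,120
Cap at $208,050: $120,120 is within the cap, no reduction.

Total recovery: $120,120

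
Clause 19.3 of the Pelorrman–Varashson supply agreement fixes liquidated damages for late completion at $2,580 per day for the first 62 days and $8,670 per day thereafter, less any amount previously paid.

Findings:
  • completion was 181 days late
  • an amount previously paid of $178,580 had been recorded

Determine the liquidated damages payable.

First 62 days: 62 × $2,580 = $159,960
Remaining days: (181 − 62) × $8,670 = $1,031,730
Accrued per-day damages: $159,960 + $1,031,730 = $1,191,690
Less amount previously paid: $1,191,690 − $178,580 = $1,013,110

$1,013,110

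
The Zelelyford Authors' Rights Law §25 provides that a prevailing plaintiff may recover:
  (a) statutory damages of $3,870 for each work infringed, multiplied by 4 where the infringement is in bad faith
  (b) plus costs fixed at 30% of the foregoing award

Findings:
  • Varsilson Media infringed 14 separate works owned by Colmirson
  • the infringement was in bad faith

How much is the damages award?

$281,736

Statutory damages: 14 × $3,870 = $54,180
Multiplied by 4: 4 × $54,180 = $216,720
Costs: 30% of $216,720 = $65,016
Award plus costs: $216,720 + $65,016 = $281,736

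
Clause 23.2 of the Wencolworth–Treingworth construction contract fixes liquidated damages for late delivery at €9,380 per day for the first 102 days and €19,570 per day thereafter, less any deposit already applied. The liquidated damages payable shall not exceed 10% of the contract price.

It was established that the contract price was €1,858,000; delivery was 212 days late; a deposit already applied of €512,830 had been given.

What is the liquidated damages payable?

First 102 days: 102 × €9,380 = €956,760
Remaining days: (212 − 102) × €19,570 = €2,152,700
Accrued per-day damages: €956,760 + €2,152,700 = €3,109,460
Less deposit already applied: €3,109,460 − €512,830 = €2,596,630
Cap: 10% of €1,858,000 = €185,800
Cap at €185,800: €2,596,630 exceeds the cap → €185,800

€185,800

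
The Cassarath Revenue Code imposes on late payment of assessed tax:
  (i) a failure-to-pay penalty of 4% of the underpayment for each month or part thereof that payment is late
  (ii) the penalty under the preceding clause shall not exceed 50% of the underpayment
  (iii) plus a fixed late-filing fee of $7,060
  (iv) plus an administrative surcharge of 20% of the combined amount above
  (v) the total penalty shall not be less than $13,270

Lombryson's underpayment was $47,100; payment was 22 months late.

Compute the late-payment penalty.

$36,732

Accrued rate: 4% × 22 = 88%, capped at 50% → 50%
Failure-to-pay penalty: 50% of $47,100 = $23,550
Penalty before surcharge: $23,550 + $7,060 = $30,610
Administrative surcharge: 20% of $30,610 = $6,122
Total penalty: $30,610 + $6,122 = $36,732
Minimum $13,270: $36,732 meets the minimum, no increase.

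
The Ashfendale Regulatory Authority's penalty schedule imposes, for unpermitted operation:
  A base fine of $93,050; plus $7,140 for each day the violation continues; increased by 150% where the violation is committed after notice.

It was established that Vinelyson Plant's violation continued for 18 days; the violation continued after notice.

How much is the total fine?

Civil penalty: $553,925

Per-day component: 18 × $7,140 = $128,520
Base plus per-day: $93,050 + $128,520 = $221,570
Enhancement: 150% of $221,570 = $332,355
Enhanced fine: $221,570 + $332,355 = $553,925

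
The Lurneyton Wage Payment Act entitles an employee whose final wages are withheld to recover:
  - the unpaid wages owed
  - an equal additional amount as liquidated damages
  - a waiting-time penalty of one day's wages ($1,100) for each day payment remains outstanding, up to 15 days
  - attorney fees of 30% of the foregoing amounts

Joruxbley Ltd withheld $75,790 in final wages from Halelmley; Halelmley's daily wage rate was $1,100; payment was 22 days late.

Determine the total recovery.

Liquidated damages (equal amount): $75,790
Penalty days: min(22, 15) = 15
Waiting-time penalty: 15 × $1,100 = $16,500
Subtotal: $75,790 + $75,790 + $16,500 = $168,080
Attorney fees: 30% of $168,080 = $50,424
Total award: $168,080 + $50,424 = $218,504

$218,504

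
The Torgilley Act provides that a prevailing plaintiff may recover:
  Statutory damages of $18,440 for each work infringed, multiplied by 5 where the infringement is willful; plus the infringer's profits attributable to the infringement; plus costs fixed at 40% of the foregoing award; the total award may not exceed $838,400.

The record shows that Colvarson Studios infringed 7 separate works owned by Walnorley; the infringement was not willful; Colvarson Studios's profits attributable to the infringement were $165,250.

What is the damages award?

Statutory damages: 7 × $18,440 = $129,080
Infringement not willful: no ×5 enhancement.
Combined award: $129,080 + $165,250 = $294,330
Costs: 40% of $294,330 = $117,732
Award plus costs: $294,330 + $117,732 = $412,062
Cap at $838,400: $412,062 is within the cap, no reduction.

Award: $412,062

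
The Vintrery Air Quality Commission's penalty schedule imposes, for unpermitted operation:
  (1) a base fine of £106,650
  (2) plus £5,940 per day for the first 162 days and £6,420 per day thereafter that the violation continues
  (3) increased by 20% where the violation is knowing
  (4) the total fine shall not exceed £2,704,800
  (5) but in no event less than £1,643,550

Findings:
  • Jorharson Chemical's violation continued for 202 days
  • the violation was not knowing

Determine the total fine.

£1,643,550

First 162 days: 162 × £5,940 = £962,280
Remaining days: (202 − 162) × £6,420 = £256,800
Per-day component: £962,280 + £256,800 = £1,219,080
Base plus per-day: £106,650 + £1,219,080 = £1,325,730
The violation was not knowing: no 20% increase.
Cap at £2,704,800: £1,325,730 is within the cap, no reduction.
Minimum £1,643,550: £1,325,730 is below the minimum → £1,643,550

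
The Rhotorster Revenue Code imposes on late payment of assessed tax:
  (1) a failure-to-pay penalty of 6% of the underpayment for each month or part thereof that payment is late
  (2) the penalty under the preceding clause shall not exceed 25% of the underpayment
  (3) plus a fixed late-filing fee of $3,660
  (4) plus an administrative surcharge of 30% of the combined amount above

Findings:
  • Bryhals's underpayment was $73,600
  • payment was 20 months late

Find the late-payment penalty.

Accrued rate: 6% × 20 = 120%, capped at 25% → 25%
Failure-to-pay penalty: 25% of $73,600 = $18,400
Penalty before surcharge: $18,400 + $3,660 = $22,060
Administrative surcharge: 30% of $22,060 = $6,618
Total penalty: $22,060 + $6,618 = $28,678

$28,678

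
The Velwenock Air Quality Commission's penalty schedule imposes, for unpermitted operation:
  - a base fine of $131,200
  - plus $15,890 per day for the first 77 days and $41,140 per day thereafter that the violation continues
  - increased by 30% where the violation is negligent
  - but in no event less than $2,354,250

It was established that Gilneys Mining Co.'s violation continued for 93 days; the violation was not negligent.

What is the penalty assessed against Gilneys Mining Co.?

$2,354,250

First 77 days: 77 × $15,890 = $1,223,530
Remaining days: (93 − 77) × $41,140 = $658,240
Per-day component: $1,223,530 + $658,240 = $1,881,770
Base plus per-day: $131,200 + $1,881,770 = $2,012,970
The violation was not negligent: no 30% increase.
Minimum $2,354,250: $2,012,970 is below the minimum → $2,354,250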